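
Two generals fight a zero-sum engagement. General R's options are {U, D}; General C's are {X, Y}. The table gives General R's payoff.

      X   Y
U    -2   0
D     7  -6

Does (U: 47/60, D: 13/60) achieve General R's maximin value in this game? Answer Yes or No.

Against X this mix gives (47/60)·(-2) + (13/60)·7 = -1/20.
Against Y this mix gives (47/60)·0 + (13/60)·(-6) = -13/10.
General C will play Y, holding General R to -13/10. Shifting weight toward the row that does better against Y would raise this floor (the equalizing mix achieves -4/5 against both Y and X), so the proposed strategy is not optimal.

No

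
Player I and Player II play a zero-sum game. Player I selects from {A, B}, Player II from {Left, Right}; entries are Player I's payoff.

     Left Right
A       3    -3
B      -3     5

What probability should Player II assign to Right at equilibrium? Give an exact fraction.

3/7

Row minima: A → -3, B → -3; maximin = -3.
Column maxima: Left → 3, Right → 5; minimax = 3.
-3 ≠ 3, so there is no saddle point; optimal play is mixed.
Let Player I play A with probability p. Expected payoff against Left: 3p + (-3)(1−p) = 6p − 3; against Right: (-3)p + 5(1−p) = −8p + 5.
Setting these equal: 6p − 3 = −8p + 5 ⇒ 14p = 8 ⇒ p = 4/7, and the value is (6)·(4/7) − 3 = 3/7.
For Player II: with q = P(Left), equating A's and B's payoffs gives 6q − 3 = −8q + 5 ⇒ q = 4/7.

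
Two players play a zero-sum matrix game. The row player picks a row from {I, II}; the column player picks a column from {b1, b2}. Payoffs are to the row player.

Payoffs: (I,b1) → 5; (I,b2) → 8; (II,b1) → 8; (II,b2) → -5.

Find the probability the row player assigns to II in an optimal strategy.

3/16

Row minima: I → 5, II → -5; maximin = 5.
Column maxima: b1 → 8, b2 → 8; minimax = 8.
5 ≠ 8, so there is no saddle point; optimal play is mixed.
Let the row player play I with probability p. Expected payoff against b1: 5p + 8(1−p) = −3p + 8; against b2: 8p + (-5)(1−p) = 13p − 5.
Setting these equal: −3p + 8 = 13p − 5 ⇒ −16p = -13 ⇒ p = 13/16, and the value is (-3)·(13/16) + 8 = 89/16.
For the column player: with q = P(b1), equating I's and II's payoffs gives −3q + 8 = 13q − 5 ⇒ q = 13/16.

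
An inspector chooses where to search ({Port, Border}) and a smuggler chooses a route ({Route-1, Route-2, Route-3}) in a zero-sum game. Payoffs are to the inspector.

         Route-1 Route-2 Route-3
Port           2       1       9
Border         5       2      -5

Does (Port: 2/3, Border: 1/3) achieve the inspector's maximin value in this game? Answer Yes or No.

Against Route-1 this mix gives (2/3)·2 + (1/3)·5 = 3.
Against Route-2 this mix gives (2/3)·1 + (1/3)·2 = 4/3.
Against Route-3 this mix gives (2/3)·9 + (1/3)·(-5) = 13/3.
The smuggler will play Route-2, holding the inspector to 4/3. Shifting weight toward the row that does better against Route-2 would raise this floor (the equalizing mix achieves 23/15 against both Route-2 and Route-3), so the proposed strategy is not optimal.

No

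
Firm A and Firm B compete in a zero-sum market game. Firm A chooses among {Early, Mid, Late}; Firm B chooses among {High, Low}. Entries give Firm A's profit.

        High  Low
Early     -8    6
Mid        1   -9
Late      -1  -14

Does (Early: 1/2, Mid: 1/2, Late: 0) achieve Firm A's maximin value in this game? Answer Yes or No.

Against High this mix gives (1/2)·(-8) + (1/2)·1 = -7/2.
Against Low this mix gives (1/2)·6 + (1/2)·(-9) = -3/2.
Firm B will play High, holding Firm A to -7/2. Shifting weight toward the row that does better against High would raise this floor (the equalizing mix achieves -11/4 against both High and Low), so the proposed strategy is not optimal.

No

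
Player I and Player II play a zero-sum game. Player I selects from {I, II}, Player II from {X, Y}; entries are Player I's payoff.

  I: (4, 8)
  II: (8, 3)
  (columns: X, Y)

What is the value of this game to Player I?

Row minima: I → 4, II → 3; maximin = 4.
Column maxima: X → 8, Y → 8; minimax = 8.
4 ≠ 8, so there is no saddle point; optimal play is mixed.
Let Player I play I with probability p. Expected payoff against X: 4p + 8(1−p) = −4p + 8; against Y: 8p + 3(1−p) = 5p + 3.
Setting these equal: −4p + 8 = 5p + 3 ⇒ −9p = -5 ⇒ p = 5/9, and the value is (-4)·(5/9) + 8 = 52/9.
For Player II: with q = P(X), equating I's and II's payoffs gives −4q + 8 = 5q + 3 ⇒ q = 5/9.

52/9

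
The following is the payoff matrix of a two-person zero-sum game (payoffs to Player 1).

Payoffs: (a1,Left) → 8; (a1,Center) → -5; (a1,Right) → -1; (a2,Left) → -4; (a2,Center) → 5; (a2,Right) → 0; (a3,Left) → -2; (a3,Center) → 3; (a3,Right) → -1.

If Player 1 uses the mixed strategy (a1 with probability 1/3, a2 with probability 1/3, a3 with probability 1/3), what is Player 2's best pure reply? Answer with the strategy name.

Right

If Player 2 plays Left, Player 1's expected payoff is (1/3)·8 + (1/3)·(-4) + (1/3)·(-2) = 2/3.
If Player 2 plays Center, Player 1's expected payoff is (1/3)·(-5) + (1/3)·5 + (1/3)·3 = 1.
If Player 2 plays Right, Player 1's expected payoff is (1/3)·(-1) + (1/3)·0 + (1/3)·(-1) = -2/3.
Player 2 minimizes Player 1's payoff; the smallest is -2/3, so the best response is Right.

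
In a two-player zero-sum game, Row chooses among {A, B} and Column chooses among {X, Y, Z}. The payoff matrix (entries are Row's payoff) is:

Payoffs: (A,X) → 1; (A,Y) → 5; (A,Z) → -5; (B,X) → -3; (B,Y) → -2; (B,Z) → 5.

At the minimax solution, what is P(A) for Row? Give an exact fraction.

4/7

Row minima: A → -5, B → -3; maximin = -3.
Column maxima: X → 1, Y → 5, Z → 5; minimax = 1.
-3 ≠ 1, so there is no saddle point; optimal play is mixed.
Y is strictly dominated by X (it gives Row strictly more in every row), so Column never plays it.
On the remaining 2×2 (A, B vs X, Z):
Let Row play A with probability p. Expected payoff against X: 1p + (-3)(1−p) = 4p − 3; against Z: (-5)p + 5(1−p) = −10p + 5.
Setting these equal: 4p − 3 = −10p + 5 ⇒ 14p = 8 ⇒ p = 4/7, and the value is (4)·(4/7) − 3 = -5/7.
For Column: with q = P(X), equating A's and B's payoffs gives 6q − 5 = −8q + 5 ⇒ q = 5/7.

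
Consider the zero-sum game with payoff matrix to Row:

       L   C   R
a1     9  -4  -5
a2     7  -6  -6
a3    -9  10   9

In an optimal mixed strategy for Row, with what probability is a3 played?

7/16

Row minima: a1 → -5, a2 → -6, a3 → -9; maximin = -5.
Column maxima: L → 9, C → 10, R → 9; minimax = 9.
-5 ≠ 9, so there is no saddle point; optimal play is mixed.
a2 is strictly dominated by a1, so Row never plays it.
With a2 eliminated, C is strictly dominated by R (it gives Row strictly more in every remaining row), so Column never plays it.
On the remaining 2×2 (a1, a3 vs L, R):
Let Row play a1 with probability p. Expected payoff against L: 9p + (-9)(1−p) = 18p − 9; against R: (-5)p + 9(1−p) = −14p + 9.
Setting these equal: 18p − 9 = −14p + 9 ⇒ 32p = 18 ⇒ p = 9/16, and the value is (18)·(9/16) − 9 = 9/8.
For Column: with q = P(L), equating a1's and a3's payoffs gives 14q − 5 = −18q + 9 ⇒ q = 7/16.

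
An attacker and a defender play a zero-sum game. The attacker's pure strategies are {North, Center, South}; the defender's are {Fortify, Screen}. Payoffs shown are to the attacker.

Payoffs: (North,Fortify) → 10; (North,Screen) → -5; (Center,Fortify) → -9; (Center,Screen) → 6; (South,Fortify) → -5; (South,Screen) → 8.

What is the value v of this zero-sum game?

55/28

Row minima: North → -5, Center → -9, South → -5; maximin = -5.
Column maxima: Fortify → 10, Screen → 8; minimax = 8.
-5 ≠ 8, so there is no saddle point; optimal play is mixed.
Center is strictly dominated by South, so the attacker never plays it.
On the remaining 2×2 (North, South vs Fortify, Screen):
Let the attacker play North with probability p. Expected payoff against Fortify: 10p + (-5)(1−p) = 15p − 5; against Screen: (-5)p + 8(1−p) = −13p + 8.
Setting these equal: 15p − 5 = −13p + 8 ⇒ 28p = 13 ⇒ p = 13/28, and the value is (15)·(13/28) − 5 = 55/28.
For the defender: with q = P(Fortify), equating North's and South's payoffs gives 15q − 5 = −13q + 8 ⇒ q = 13/28.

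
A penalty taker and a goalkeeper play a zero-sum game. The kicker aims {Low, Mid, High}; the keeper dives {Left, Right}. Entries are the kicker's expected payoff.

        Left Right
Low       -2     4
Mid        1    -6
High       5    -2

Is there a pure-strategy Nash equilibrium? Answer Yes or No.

No

Row minima: Low → -2, Mid → -6, High → -2; maximin = -2.
Column maxima: Left → 5, Right → 4; minimax = 4.
-2 ≠ 4, so no pure-strategy equilibrium exists.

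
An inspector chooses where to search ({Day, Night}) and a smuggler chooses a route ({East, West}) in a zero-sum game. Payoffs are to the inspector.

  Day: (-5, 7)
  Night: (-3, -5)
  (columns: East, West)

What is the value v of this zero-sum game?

Row minima: Day → -5, Night → -5; maximin = -5.
Column maxima: East → -3, West → 7; minimax = -3.
-5 ≠ -3, so there is no saddle point; optimal play is mixed.
Let the inspector play Day with probability p. Expected payoff against East: (-5)p + (-3)(1−p) = −2p − 3; against West: 7p + (-5)(1−p) = 12p − 5.
Setting these equal: −2p − 3 = 12p − 5 ⇒ −14p = -2 ⇒ p = 1/7, and the value is (-2)·(1/7) − 3 = -23/7.
For the smuggler: with q = P(East), equating Day's and Night's payoffs gives −12q + 7 = 2q − 5 ⇒ q = 6/7.

-23/7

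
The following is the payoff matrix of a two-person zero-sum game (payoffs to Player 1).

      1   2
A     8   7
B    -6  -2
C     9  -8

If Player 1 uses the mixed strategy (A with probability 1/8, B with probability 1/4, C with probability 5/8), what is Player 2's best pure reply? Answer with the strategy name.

2

If Player 2 plays 1, Player 1's expected payoff is (1/8)·8 + (1/4)·(-6) + (5/8)·9 = 41/8.
If Player 2 plays 2, Player 1's expected payoff is (1/8)·7 + (1/4)·(-2) + (5/8)·(-8) = -37/8.
Player 2 minimizes Player 1's payoff; the smallest is -37/8, so the best response is 2.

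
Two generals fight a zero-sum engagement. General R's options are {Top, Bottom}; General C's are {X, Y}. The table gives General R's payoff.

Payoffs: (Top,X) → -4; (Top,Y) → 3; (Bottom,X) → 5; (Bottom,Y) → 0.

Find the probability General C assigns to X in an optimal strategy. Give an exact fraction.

Row minima: Top → -4, Bottom → 0; maximin = 0.
Column maxima: X → 5, Y → 3; minimax = 3.
0 ≠ 3, so there is no saddle point; optimal play is mixed.
Let General R play Top with probability p. Expected payoff against X: (-4)p + 5(1−p) = −9p + 5; against Y: 3p + 0(1−p) = 3p.
Setting these equal: −9p + 5 = 3p ⇒ −12p = -5 ⇒ p = 5/12, and the value is (-9)·(5/12) + 5 = 5/4.
For General C: with q = P(X), equating Top's and Bottom's payoffs gives −7q + 3 = 5q ⇒ q = 1/4.

1/4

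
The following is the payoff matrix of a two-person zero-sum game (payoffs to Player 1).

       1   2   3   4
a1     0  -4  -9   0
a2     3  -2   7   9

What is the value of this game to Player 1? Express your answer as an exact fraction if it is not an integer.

Row minima: a1 → -9, a2 → -2; maximin = -2.
Column maxima: 1 → 3, 2 → -2, 3 → 7, 4 → 9; minimax = -2.
Since maximin = minimax = -2, there is a saddle point and the value is -2.

-2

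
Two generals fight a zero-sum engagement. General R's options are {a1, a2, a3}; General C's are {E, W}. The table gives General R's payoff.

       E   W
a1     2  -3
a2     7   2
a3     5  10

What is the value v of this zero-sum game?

6

Row minima: a1 → -3, a2 → 2, a3 → 5; maximin = 5.
Column maxima: E → 7, W → 10; minimax = 7.
5 ≠ 7, so there is no saddle point; optimal play is mixed.
a1 is strictly dominated by a2, so General R never plays it.
On the remaining 2×2 (a2, a3 vs E, W):
Let General R play a2 with probability p. Expected payoff against E: 7p + 5(1−p) = 2p + 5; against W: 2p + 10(1−p) = −8p + 10.
Setting these equal: 2p + 5 = −8p + 10 ⇒ 10p = 5 ⇒ p = 1/2, and the value is (2)·(1/2) + 5 = 6.
For General C: with q = P(E), equating a2's and a3's payoffs gives 5q + 2 = −5q + 10 ⇒ q = 4/5.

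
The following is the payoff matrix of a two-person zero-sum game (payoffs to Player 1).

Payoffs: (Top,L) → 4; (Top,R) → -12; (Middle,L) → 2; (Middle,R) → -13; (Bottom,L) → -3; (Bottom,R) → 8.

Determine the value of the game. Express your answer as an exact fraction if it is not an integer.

-4/27

Row minima: Top → -12, Middle → -13, Bottom → -3; maximin = -3.
Column maxima: L → 4, R → 8; minimax = 4.
-3 ≠ 4, so there is no saddle point; optimal play is mixed.
Middle is strictly dominated by Top, so Player 1 never plays it.
On the remaining 2×2 (Top, Bottom vs L, R):
Let Player 1 play Top with probability p. Expected payoff against L: 4p + (-3)(1−p) = 7p − 3; against R: (-12)p + 8(1−p) = −20p + 8.
Setting these equal: 7p − 3 = −20p + 8 ⇒ 27p = 11 ⇒ p = 11/27, and the value is (7)·(11/27) − 3 = -4/27.
For Player 2: with q = P(L), equating Top's and Bottom's payoffs gives 16q − 12 = −11q + 8 ⇒ q = 20/27.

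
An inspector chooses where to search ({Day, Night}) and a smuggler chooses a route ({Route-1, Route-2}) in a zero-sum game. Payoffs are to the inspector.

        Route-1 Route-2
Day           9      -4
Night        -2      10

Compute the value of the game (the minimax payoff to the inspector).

Row minima: Day → -4, Night → -2; maximin = -2.
Column maxima: Route-1 → 9, Route-2 → 10; minimax = 9.
-2 ≠ 9, so there is no saddle point; optimal play is mixed.
Let the inspector play Day with probability p. Expected payoff against Route-1: 9p + (-2)(1−p) = 11p − 2; against Route-2: (-4)p + 10(1−p) = −14p + 10.
Setting these equal: 11p − 2 = −14p + 10 ⇒ 25p = 12 ⇒ p = 12/25, and the value is (11)·(12/25) − 2 = 82/25.
For the smuggler: with q = P(Route-1), equating Day's and Night's payoffs gives 13q − 4 = −12q + 10 ⇒ q = 14/25.

82/25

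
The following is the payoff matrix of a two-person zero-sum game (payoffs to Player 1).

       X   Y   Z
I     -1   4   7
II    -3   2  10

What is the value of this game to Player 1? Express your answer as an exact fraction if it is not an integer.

Row minima: I → -1, II → -3; maximin = -1.
Column maxima: X → -1, Y → 4, Z → 10; minimax = -1.
Since maximin = minimax = -1, there is a saddle point and the value is -1.

-1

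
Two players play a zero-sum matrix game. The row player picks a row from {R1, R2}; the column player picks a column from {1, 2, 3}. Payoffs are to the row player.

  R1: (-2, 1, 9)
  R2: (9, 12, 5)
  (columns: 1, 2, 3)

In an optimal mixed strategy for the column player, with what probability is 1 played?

4/15

Row minima: R1 → -2, R2 → 5; maximin = 5.
Column maxima: 1 → 9, 2 → 12, 3 → 9; minimax = 9.
5 ≠ 9, so there is no saddle point; optimal play is mixed.
2 is strictly dominated by 1 (it gives the row player strictly more in every row), so the column player never plays it.
On the remaining 2×2 (R1, R2 vs 1, 3):
Let the row player play R1 with probability p. Expected payoff against 1: (-2)p + 9(1−p) = −11p + 9; against 3: 9p + 5(1−p) = 4p + 5.
Setting these equal: −11p + 9 = 4p + 5 ⇒ −15p = -4 ⇒ p = 4/15, and the value is (-11)·(4/15) + 9 = 91/15.
For the column player: with q = P(1), equating R1's and R2's payoffs gives −11q + 9 = 4q + 5 ⇒ q = 4/15.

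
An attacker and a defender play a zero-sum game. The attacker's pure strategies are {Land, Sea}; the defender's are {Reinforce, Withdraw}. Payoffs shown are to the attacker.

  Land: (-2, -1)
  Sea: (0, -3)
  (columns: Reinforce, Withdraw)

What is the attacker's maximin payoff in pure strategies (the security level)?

-2

Row minima: Land → -2, Sea → -3.
The best of these is -2.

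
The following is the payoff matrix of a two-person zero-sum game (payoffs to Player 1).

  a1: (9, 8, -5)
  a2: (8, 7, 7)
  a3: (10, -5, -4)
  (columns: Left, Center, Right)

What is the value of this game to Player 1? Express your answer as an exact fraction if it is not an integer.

Row minima: a1 → -5, a2 → 7, a3 → -5; maximin = 7.
Column maxima: Left → 10, Center → 8, Right → 7; minimax = 7.
Since maximin = minimax = 7, there is a saddle point and the value is 7.

7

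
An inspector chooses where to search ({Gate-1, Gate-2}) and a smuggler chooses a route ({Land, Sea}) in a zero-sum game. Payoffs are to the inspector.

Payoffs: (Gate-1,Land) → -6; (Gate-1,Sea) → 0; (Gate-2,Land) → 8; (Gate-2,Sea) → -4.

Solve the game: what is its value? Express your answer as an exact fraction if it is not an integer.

-4/3

Row minima: Gate-1 → -6, Gate-2 → -4; maximin = -4.
Column maxima: Land → 8, Sea → 0; minimax = 0.
-4 ≠ 0, so there is no saddle point; optimal play is mixed.
Let the inspector play Gate-1 with probability p. Expected payoff against Land: (-6)p + 8(1−p) = −14p + 8; against Sea: 0p + (-4)(1−p) = 4p − 4.
Setting these equal: −14p + 8 = 4p − 4 ⇒ −18p = -12 ⇒ p = 2/3, and the value is (-14)·(2/3) + 8 = -4/3.
For the smuggler: with q = P(Land), equating Gate-1's and Gate-2's payoffs gives −6q = 12q − 4 ⇒ q = 2/9.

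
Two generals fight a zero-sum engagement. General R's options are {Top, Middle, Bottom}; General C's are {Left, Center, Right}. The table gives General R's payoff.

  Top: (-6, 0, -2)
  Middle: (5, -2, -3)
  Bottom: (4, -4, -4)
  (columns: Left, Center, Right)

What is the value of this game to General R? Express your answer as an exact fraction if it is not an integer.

-7/3

Row minima: Top → -6, Middle → -3, Bottom → -4; maximin = -3.
Column maxima: Left → 5, Center → 0, Right → -2; minimax = -2.
-3 ≠ -2, so there is no saddle point; optimal play is mixed.
Bottom is strictly dominated by Middle, so General R never plays it.
With Bottom eliminated, Center is strictly dominated by Right (it gives General R strictly more in every remaining row), so General C never plays it.
On the remaining 2×2 (Top, Middle vs Left, Right):
Let General R play Top with probability p. Expected payoff against Left: (-6)p + 5(1−p) = −11p + 5; against Right: (-2)p + (-3)(1−p) = p − 3.
Setting these equal: −11p + 5 = p − 3 ⇒ −12p = -8 ⇒ p = 2/3, and the value is (-11)·(2/3) + 5 = -7/3.
For General C: with q = P(Left), equating Top's and Middle's payoffs gives −4q − 2 = 8q − 3 ⇒ q = 1/12.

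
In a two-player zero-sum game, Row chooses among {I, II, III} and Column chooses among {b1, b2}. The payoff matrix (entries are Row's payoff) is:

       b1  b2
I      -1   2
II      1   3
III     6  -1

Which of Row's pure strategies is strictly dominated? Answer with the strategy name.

II gives a strictly higher payoff than I against every column: 1 > -1, 3 > 2.
So I is strictly dominated and Row never plays it.

I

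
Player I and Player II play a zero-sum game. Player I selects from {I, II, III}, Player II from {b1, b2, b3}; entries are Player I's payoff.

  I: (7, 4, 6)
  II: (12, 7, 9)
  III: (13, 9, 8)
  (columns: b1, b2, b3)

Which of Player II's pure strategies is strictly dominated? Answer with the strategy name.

b1

b2 holds Player I's payoff strictly below b1 in every row: 4 < 7, 7 < 12, 9 < 13.
So b1 is strictly dominated for Player II.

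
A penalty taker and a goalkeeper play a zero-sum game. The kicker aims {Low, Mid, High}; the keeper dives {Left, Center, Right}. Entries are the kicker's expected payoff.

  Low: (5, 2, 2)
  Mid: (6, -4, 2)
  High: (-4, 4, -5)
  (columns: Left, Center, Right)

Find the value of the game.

Row minima: Low → 2, Mid → -4, High → -5; maximin = 2.
Column maxima: Left → 6, Center → 4, Right → 2; minimax = 2.
Since maximin = minimax = 2, there is a saddle point and the value is 2.

2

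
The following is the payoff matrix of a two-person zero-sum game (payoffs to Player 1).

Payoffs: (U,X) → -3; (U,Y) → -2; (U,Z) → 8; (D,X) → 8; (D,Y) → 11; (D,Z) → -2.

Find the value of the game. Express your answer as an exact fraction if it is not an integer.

Row minima: U → -3, D → -2; maximin = -2.
Column maxima: X → 8, Y → 11, Z → 8; minimax = 8.
-2 ≠ 8, so there is no saddle point; optimal play is mixed.
Y is strictly dominated by X (it gives Player 1 strictly more in every row), so Player 2 never plays it.
On the remaining 2×2 (U, D vs X, Z):
Let Player 1 play U with probability p. Expected payoff against X: (-3)p + 8(1−p) = −11p + 8; against Z: 8p + (-2)(1−p) = 10p − 2.
Setting these equal: −11p + 8 = 10p − 2 ⇒ −21p = -10 ⇒ p = 10/21, and the value is (-11)·(10/21) + 8 = 58/21.
For Player 2: with q = P(X), equating U's and D's payoffs gives −11q + 8 = 10q − 2 ⇒ q = 10/21.

58/21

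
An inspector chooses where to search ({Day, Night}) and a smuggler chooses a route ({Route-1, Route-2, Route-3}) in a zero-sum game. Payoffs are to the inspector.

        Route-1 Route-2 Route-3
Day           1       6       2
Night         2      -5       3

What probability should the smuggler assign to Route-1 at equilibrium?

Row minima: Day → 1, Night → -5; maximin = 1.
Column maxima: Route-1 → 2, Route-2 → 6, Route-3 → 3; minimax = 2.
1 ≠ 2, so there is no saddle point; optimal play is mixed.
Route-3 is strictly dominated by Route-1 (it gives the inspector strictly more in every row), so the smuggler never plays it.
On the remaining 2×2 (Day, Night vs Route-1, Route-2):
Let the inspector play Day with probability p. Expected payoff against Route-1: 1p + 2(1−p) = −p + 2; against Route-2: 6p + (-5)(1−p) = 11p − 5.
Setting these equal: −p + 2 = 11p − 5 ⇒ −12p = -7 ⇒ p = 7/12, and the value is (-1)·(7/12) + 2 = 17/12.
For the smuggler: with q = P(Route-1), equating Day's and Night's payoffs gives −5q + 6 = 7q − 5 ⇒ q = 11/12.

11/12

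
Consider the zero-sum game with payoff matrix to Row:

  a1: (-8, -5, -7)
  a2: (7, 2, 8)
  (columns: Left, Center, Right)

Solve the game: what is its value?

2

Row minima: a1 → -8, a2 → 2; maximin = 2.
Column maxima: Left → 7, Center → 2, Right → 8; minimax = 2.
Since maximin = minimax = 2, there is a saddle point and the value is 2.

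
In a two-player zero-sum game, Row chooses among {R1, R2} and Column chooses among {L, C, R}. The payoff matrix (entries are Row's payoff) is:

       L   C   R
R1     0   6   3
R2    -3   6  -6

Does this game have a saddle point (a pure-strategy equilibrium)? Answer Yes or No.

Row minima: R1 → 0, R2 → -6; maximin = 0.
Column maxima: L → 0, C → 6, R → 3; minimax = 0.
maximin = minimax = 0, so a saddle point exists.

Yes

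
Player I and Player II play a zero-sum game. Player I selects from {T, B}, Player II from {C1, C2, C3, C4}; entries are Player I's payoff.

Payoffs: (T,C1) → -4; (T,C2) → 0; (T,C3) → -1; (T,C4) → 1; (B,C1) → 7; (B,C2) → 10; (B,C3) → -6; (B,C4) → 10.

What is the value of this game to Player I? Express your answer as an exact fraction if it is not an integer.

-31/16

Row minima: T → -4, B → -6; maximin = -4.
Column maxima: C1 → 7, C2 → 10, C3 → -1, C4 → 10; minimax = -1.
-4 ≠ -1, so there is no saddle point; optimal play is mixed.
C2 is strictly dominated by C1 (it gives Player I strictly more in every row), so Player II never plays it.
C4 is strictly dominated by C1 (it gives Player I strictly more in every row), so Player II never plays it.
On the remaining 2×2 (T, B vs C1, C3):
Let Player I play T with probability p. Expected payoff against C1: (-4)p + 7(1−p) = −11p + 7; against C3: (-1)p + (-6)(1−p) = 5p − 6.
Setting these equal: −11p + 7 = 5p − 6 ⇒ −16p = -13 ⇒ p = 13/16, and the value is (-11)·(13/16) + 7 = -31/16.
For Player II: with q = P(C1), equating T's and B's payoffs gives −3q − 1 = 13q − 6 ⇒ q = 5/16.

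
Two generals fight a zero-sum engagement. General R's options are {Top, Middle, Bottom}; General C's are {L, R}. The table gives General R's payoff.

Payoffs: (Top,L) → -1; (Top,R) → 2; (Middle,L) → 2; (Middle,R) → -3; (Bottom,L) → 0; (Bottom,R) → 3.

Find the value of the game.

3/4

Row minima: Top → -1, Middle → -3, Bottom → 0; maximin = 0.
Column maxima: L → 2, R → 3; minimax = 2.
0 ≠ 2, so there is no saddle point; optimal play is mixed.
Top is strictly dominated by Bottom, so General R never plays it.
On the remaining 2×2 (Middle, Bottom vs L, R):
Let General R play Middle with probability p. Expected payoff against L: 2p + 0(1−p) = 2p; against R: (-3)p + 3(1−p) = −6p + 3.
Setting these equal: 2p = −6p + 3 ⇒ 8p = 3 ⇒ p = 3/8, and the value is (2)·(3/8) = 3/4.
For General C: with q = P(L), equating Middle's and Bottom's payoffs gives 5q − 3 = −3q + 3 ⇒ q = 3/4.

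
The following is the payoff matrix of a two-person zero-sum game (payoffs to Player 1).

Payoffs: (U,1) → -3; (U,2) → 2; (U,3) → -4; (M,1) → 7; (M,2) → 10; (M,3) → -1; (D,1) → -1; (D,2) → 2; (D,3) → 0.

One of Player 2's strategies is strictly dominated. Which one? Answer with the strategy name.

2

1 holds Player 1's payoff strictly below 2 in every row: -3 < 2, 7 < 10, -1 < 2.
So 2 is strictly dominated for Player 2.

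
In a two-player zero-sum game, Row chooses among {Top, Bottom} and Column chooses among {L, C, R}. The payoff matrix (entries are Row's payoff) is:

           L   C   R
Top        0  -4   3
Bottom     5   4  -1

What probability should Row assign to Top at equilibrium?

Row minima: Top → -4, Bottom → -1; maximin = -1.
Column maxima: L → 5, C → 4, R → 3; minimax = 3.
-1 ≠ 3, so there is no saddle point; optimal play is mixed.
L is strictly dominated by C (it gives Row strictly more in every row), so Column never plays it.
On the remaining 2×2 (Top, Bottom vs C, R):
Let Row play Top with probability p. Expected payoff against C: (-4)p + 4(1−p) = −8p + 4; against R: 3p + (-1)(1−p) = 4p − 1.
Setting these equal: −8p + 4 = 4p − 1 ⇒ −12p = -5 ⇒ p = 5/12, and the value is (-8)·(5/12) + 4 = 2/3.
For Column: with q = P(C), equating Top's and Bottom's payoffs gives −7q + 3 = 5q − 1 ⇒ q = 1/3.

5/12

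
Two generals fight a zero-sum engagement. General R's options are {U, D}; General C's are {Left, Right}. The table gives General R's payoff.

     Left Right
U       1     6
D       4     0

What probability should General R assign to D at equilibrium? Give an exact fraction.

5/9

Row minima: U → 1, D → 0; maximin = 1.
Column maxima: Left → 4, Right → 6; minimax = 4.
1 ≠ 4, so there is no saddle point; optimal play is mixed.
Let General R play U with probability p. Expected payoff against Left: 1p + 4(1−p) = −3p + 4; against Right: 6p + 0(1−p) = 6p.
Setting these equal: −3p + 4 = 6p ⇒ −9p = -4 ⇒ p = 4/9, and the value is (-3)·(4/9) + 4 = 8/3.
For General C: with q = P(Left), equating U's and D's payoffs gives −5q + 6 = 4q ⇒ q = 2/3.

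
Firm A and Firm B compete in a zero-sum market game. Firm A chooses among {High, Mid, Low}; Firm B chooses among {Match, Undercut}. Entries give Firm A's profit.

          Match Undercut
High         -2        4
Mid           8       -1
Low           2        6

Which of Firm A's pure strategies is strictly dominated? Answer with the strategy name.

High

Low gives a strictly higher payoff than High against every column: 2 > -2, 6 > 4.
So High is strictly dominated and Firm A never plays it.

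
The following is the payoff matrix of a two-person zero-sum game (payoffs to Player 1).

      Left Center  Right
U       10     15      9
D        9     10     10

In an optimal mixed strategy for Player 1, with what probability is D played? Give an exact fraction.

1/2

Row minima: U → 9, D → 9; maximin = 9.
Column maxima: Left → 10, Center → 15, Right → 10; minimax = 10.
9 ≠ 10, so there is no saddle point; optimal play is mixed.
Center is strictly dominated by Left (it gives Player 1 strictly more in every row), so Player 2 never plays it.
On the remaining 2×2 (U, D vs Left, Right):
Let Player 1 play U with probability p. Expected payoff against Left: 10p + 9(1−p) = p + 9; against Right: 9p + 10(1−p) = −p + 10.
Setting these equal: p + 9 = −p + 10 ⇒ 2p = 1 ⇒ p = 1/2, and the value is (1)·(1/2) + 9 = 19/2.
For Player 2: with q = P(Left), equating U's and D's payoffs gives q + 9 = −q + 10 ⇒ q = 1/2.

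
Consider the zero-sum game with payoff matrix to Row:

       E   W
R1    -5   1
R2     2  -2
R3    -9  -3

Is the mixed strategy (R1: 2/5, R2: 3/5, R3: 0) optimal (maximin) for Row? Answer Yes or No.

Against E this mix gives (2/5)·(-5) + (3/5)·2 = -4/5.
Against W this mix gives (2/5)·1 + (3/5)·(-2) = -4/5.
All of Column's active replies (E, W) yield -4/5, and no column does worse for Row. The mix makes Column indifferent and guarantees -4/5, so it is optimal.

Yes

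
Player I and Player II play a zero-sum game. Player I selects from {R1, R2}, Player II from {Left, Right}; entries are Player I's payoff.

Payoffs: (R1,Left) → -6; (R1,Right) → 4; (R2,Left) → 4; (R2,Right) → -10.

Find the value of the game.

-11/6

Row minima: R1 → -6, R2 → -10; maximin = -6.
Column maxima: Left → 4, Right → 4; minimax = 4.
-6 ≠ 4, so there is no saddle point; optimal play is mixed.
Let Player I play R1 with probability p. Expected payoff against Left: (-6)p + 4(1−p) = −10p + 4; against Right: 4p + (-10)(1−p) = 14p − 10.
Setting these equal: −10p + 4 = 14p − 10 ⇒ −24p = -14 ⇒ p = 7/12, and the value is (-10)·(7/12) + 4 = -11/6.
For Player II: with q = P(Left), equating R1's and R2's payoffs gives −10q + 4 = 14q − 10 ⇒ q = 7/12.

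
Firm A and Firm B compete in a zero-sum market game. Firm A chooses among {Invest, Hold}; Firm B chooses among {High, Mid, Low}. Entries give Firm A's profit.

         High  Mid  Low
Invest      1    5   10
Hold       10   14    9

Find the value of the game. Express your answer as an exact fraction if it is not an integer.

91/10

Row minima: Invest → 1, Hold → 9; maximin = 9.
Column maxima: High → 10, Mid → 14, Low → 10; minimax = 10.
9 ≠ 10, so there is no saddle point; optimal play is mixed.
Mid is strictly dominated by High (it gives Firm A strictly more in every row), so Firm B never plays it.
On the remaining 2×2 (Invest, Hold vs High, Low):
Let Firm A play Invest with probability p. Expected payoff against High: 1p + 10(1−p) = −9p + 10; against Low: 10p + 9(1−p) = p + 9.
Setting these equal: −9p + 10 = p + 9 ⇒ −10p = -1 ⇒ p = 1/10, and the value is (-9)·(1/10) + 10 = 91/10.
For Firm B: with q = P(High), equating Invest's and Hold's payoffs gives −9q + 10 = q + 9 ⇒ q = 1/10.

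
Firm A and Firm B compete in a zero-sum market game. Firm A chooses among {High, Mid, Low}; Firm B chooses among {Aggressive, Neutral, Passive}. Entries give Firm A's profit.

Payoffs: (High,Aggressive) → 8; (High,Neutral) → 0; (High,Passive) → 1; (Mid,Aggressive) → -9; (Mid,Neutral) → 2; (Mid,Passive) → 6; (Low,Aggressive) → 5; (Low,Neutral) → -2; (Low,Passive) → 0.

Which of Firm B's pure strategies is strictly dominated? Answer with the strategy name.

Neutral holds Firm A's payoff strictly below Passive in every row: 0 < 1, 2 < 6, -2 < 0.
So Passive is strictly dominated for Firm B.

Passive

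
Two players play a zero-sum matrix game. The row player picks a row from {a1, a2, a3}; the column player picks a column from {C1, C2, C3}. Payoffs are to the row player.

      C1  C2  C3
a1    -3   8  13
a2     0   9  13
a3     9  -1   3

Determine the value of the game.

Row minima: a1 → -3, a2 → 0, a3 → -1; maximin = 0.
Column maxima: C1 → 9, C2 → 9, C3 → 13; minimax = 9.
0 ≠ 9, so there is no saddle point; optimal play is mixed.
C3 is strictly dominated by C2 (it gives the row player strictly more in every row), so the column player never plays it.
With C3 eliminated, a1 is strictly dominated by a2 (a2 gives the row player strictly more in every remaining column), so the row player never plays it.
On the remaining 2×2 (a2, a3 vs C1, C2):
Let the row player play a2 with probability p. Expected payoff against C1: 0p + 9(1−p) = −9p + 9; against C2: 9p + (-1)(1−p) = 10p − 1.
Setting these equal: −9p + 9 = 10p − 1 ⇒ −19p = -10 ⇒ p = 10/19, and the value is (-9)·(10/19) + 9 = 81/19.
For the column player: with q = P(C1), equating a2's and a3's payoffs gives −9q + 9 = 10q − 1 ⇒ q = 10/19.

81/19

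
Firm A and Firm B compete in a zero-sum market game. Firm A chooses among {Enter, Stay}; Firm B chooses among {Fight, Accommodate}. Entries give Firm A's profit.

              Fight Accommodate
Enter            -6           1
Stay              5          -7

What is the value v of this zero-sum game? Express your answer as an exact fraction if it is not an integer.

Row minima: Enter → -6, Stay → -7; maximin = -6.
Column maxima: Fight → 5, Accommodate → 1; minimax = 1.
-6 ≠ 1, so there is no saddle point; optimal play is mixed.
Let Firm A play Enter with probability p. Expected payoff against Fight: (-6)p + 5(1−p) = −11p + 5; against Accommodate: 1p + (-7)(1−p) = 8p − 7.
Setting these equal: −11p + 5 = 8p − 7 ⇒ −19p = -12 ⇒ p = 12/19, and the value is (-11)·(12/19) + 5 = -37/19.
For Firm B: with q = P(Fight), equating Enter's and Stay's payoffs gives −7q + 1 = 12q − 7 ⇒ q = 8/19.

-37/19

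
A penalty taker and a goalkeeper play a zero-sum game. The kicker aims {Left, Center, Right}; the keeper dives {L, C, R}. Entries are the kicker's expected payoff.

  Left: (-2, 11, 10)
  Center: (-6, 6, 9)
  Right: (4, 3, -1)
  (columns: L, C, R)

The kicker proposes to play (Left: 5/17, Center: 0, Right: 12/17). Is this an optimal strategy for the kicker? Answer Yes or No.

Against L this mix gives (5/17)·(-2) + (12/17)·4 = 38/17.
Against C this mix gives (5/17)·11 + (12/17)·3 = 91/17.
Against R this mix gives (5/17)·10 + (12/17)·(-1) = 38/17.
All of the keeper's active replies (L, R) yield 38/17, and no column does worse for the kicker. The mix makes the keeper indifferent and guarantees 38/17, so it is optimal.

Yes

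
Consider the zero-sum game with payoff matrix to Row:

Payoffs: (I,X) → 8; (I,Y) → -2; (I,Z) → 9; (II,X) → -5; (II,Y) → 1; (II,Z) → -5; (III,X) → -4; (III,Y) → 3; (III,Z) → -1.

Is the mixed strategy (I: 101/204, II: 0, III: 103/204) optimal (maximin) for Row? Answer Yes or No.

No

Against X this mix gives (101/204)·8 + (103/204)·(-4) = 33/17.
Against Y this mix gives (101/204)·(-2) + (103/204)·3 = 107/204.
Against Z this mix gives (101/204)·9 + (103/204)·(-1) = 403/102.
Column will play Y, holding Row to 107/204. Shifting weight toward the row that does better against Y would raise this floor (the equalizing mix achieves 16/17 against both Y and X), so the proposed strategy is not optimal.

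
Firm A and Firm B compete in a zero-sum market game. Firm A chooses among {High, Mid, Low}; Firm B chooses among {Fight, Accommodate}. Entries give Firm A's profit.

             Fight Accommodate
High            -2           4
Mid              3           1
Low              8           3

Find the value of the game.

Row minima: High → -2, Mid → 1, Low → 3; maximin = 3.
Column maxima: Fight → 8, Accommodate → 4; minimax = 4.
3 ≠ 4, so there is no saddle point; optimal play is mixed.
Mid is strictly dominated by Low, so Firm A never plays it.
On the remaining 2×2 (High, Low vs Fight, Accommodate):
Let Firm A play High with probability p. Expected payoff against Fight: (-2)p + 8(1−p) = −10p + 8; against Accommodate: 4p + 3(1−p) = p + 3.
Setting these equal: −10p + 8 = p + 3 ⇒ −11p = -5 ⇒ p = 5/11, and the value is (-10)·(5/11) + 8 = 38/11.
For Firm B: with q = P(Fight), equating High's and Low's payoffs gives −6q + 4 = 5q + 3 ⇒ q = 1/11.

38/11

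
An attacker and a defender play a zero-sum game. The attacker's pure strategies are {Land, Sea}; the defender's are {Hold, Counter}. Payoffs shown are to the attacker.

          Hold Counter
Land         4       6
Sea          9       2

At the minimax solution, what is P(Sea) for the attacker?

Row minima: Land → 4, Sea → 2; maximin = 4.
Column maxima: Hold → 9, Counter → 6; minimax = 6.
4 ≠ 6, so there is no saddle point; optimal play is mixed.
Let the attacker play Land with probability p. Expected payoff against Hold: 4p + 9(1−p) = −5p + 9; against Counter: 6p + 2(1−p) = 4p + 2.
Setting these equal: −5p + 9 = 4p + 2 ⇒ −9p = -7 ⇒ p = 7/9, and the value is (-5)·(7/9) + 9 = 46/9.
For the defender: with q = P(Hold), equating Land's and Sea's payoffs gives −2q + 6 = 7q + 2 ⇒ q = 4/9.

2/9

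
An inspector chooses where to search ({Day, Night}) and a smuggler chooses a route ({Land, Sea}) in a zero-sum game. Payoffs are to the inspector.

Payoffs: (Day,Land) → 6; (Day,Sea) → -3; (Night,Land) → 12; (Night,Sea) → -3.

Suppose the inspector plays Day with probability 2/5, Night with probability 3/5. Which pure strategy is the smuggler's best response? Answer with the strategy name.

Sea

If the smuggler plays Land, the inspector's expected payoff is (2/5)·6 + (3/5)·12 = 48/5.
If the smuggler plays Sea, the inspector's expected payoff is (2/5)·(-3) + (3/5)·(-3) = -3.
The smuggler minimizes the inspector's payoff; the smallest is -3, so the best response is Sea.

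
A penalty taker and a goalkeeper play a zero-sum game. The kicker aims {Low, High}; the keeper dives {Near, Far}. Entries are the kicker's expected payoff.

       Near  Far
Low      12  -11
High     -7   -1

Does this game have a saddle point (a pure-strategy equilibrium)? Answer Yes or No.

No

Row minima: Low → -11, High → -7; maximin = -7.
Column maxima: Near → 12, Far → -1; minimax = -1.
-7 ≠ -1, so no pure-strategy equilibrium exists.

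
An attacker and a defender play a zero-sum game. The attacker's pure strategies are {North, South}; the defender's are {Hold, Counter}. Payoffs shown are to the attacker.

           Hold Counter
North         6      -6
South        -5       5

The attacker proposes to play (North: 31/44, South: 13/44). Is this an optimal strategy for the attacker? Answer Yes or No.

Against Hold this mix gives (31/44)·6 + (13/44)·(-5) = 11/4.
Against Counter this mix gives (31/44)·(-6) + (13/44)·5 = -11/4.
The defender will play Counter, holding the attacker to -11/4. Shifting weight toward the row that does better against Counter would raise this floor (the equalizing mix achieves 0 against both Counter and Hold), so the proposed strategy is not optimal.

No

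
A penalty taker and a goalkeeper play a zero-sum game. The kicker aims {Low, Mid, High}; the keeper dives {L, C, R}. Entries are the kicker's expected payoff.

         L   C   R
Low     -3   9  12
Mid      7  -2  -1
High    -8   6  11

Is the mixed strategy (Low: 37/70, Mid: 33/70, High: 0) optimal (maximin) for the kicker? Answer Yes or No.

No

Against L this mix gives (37/70)·(-3) + (33/70)·7 = 12/7.
Against C this mix gives (37/70)·9 + (33/70)·(-2) = 267/70.
Against R this mix gives (37/70)·12 + (33/70)·(-1) = 411/70.
The keeper will play L, holding the kicker to 12/7. Shifting weight toward the row that does better against L would raise this floor (the equalizing mix achieves 19/7 against both L and C), so the proposed strategy is not optimal.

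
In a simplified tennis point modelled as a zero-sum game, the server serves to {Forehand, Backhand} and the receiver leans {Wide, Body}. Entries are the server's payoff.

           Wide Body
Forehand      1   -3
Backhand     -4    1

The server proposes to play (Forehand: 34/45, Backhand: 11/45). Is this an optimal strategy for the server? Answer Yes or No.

No

Against Wide this mix gives (34/45)·1 + (11/45)·(-4) = -2/9.
Against Body this mix gives (34/45)·(-3) + (11/45)·1 = -91/45.
The receiver will play Body, holding the server to -91/45. Shifting weight toward the row that does better against Body would raise this floor (the equalizing mix achieves -11/9 against both Body and Wide), so the proposed strategy is not optimal.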